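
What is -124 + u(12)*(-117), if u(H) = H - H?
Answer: -124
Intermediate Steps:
u(H) = 0
-124 + u(12)*(-117) = -124 + 0*(-117) = -124 + 0 = -124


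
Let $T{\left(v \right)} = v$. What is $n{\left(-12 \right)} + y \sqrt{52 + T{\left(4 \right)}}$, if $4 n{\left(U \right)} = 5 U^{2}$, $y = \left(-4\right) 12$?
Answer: $180 - 96 \sqrt{14} \approx -179.2$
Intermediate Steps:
$y = -48$
$n{\left(U \right)} = \frac{5 U^{2}}{4}$
$n{\left(-12 \right)} + y \sqrt{52 + T{\left(4 \right)}} = \frac{5 \left(-12\right)^{2}}{4} - 48 \sqrt{52 + 4} = \frac{5}{4} \cdot 144 - 48 \sqrt{56} = 180 - 48 \cdot 2 \sqrt{14} = 180 - 96 \sqrt{14}$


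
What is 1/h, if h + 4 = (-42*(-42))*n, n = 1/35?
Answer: 5/232 ≈ 0.021552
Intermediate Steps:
n = 1/35 ≈ 0.028571
h = 232/5 (h = -4 - 42*(-42)*(1/35) = -4 + 1764*(1/35) = -4 + 252/5 = 232/5 ≈ 46.400)
1/h = 1/(232/5) = 5/232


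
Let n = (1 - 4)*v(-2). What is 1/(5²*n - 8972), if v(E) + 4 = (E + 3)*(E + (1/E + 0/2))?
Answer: -2/16969 ≈ -0.00011786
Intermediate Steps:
v(E) = -4 + (3 + E)*(E + 1/E) (v(E) = -4 + (E + 3)*(E + (1/E + 0/2)) = -4 + (3 + E)*(E + (1/E + 0*(½))) = -4 + (3 + E)*(E + (1/E + 0)) = -4 + (3 + E)*(E + 1/E))
n = 39/2 (n = (1 - 4)*(-3 + (-2)² + 3*(-2) + 3/(-2)) = -3*(-3 + 4 - 6 + 3*(-½)) = -3*(-3 + 4 - 6 - 3/2) = -3*(-13/2) = 39/2 ≈ 19.500)
1/(5²*n - 8972) = 1/(5²*(39/2) - 8972) = 1/(25*(39/2) - 8972) = 1/(975/2 - 8972) = 1/(-16969/2) = -2/16969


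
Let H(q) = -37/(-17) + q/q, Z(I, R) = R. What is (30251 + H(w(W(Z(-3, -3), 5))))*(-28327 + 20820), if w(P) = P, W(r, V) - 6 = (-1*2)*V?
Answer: -3861007747/17 ≈ -2.2712e+8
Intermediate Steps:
W(r, V) = 6 - 2*V (W(r, V) = 6 + (-1*2)*V = 6 - 2*V)
H(q) = 54/17 (H(q) = -37*(-1/17) + 1 = 37/17 + 1 = 54/17)
(30251 + H(w(W(Z(-3, -3), 5))))*(-28327 + 20820) = (30251 + 54/17)*(-28327 + 20820) = (514321/17)*(-7507) = -3861007747/17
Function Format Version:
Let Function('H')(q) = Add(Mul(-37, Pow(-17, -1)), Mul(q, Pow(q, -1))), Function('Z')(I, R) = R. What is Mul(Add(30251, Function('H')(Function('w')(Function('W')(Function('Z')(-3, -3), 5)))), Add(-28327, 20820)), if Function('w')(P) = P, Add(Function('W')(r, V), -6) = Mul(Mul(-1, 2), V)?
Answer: Rational(-3861007747, 17) ≈ -2.2712e+8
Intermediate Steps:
Function('W')(r, V) = Add(6, Mul(-2, V)) (Function('W')(r, V) = Add(6, Mul(Mul(-1, 2), V)) = Add(6, Mul(-2, V)))
Function('H')(q) = Rational(54, 17) (Function('H')(q) = Add(Mul(-37, Rational(-1, 17)), 1) = Add(Rational(37, 17), 1) = Rational(54, 17))
Mul(Add(30251, Function('H')(Function('w')(Function('W')(Function('Z')(-3, -3), 5)))), Add(-28327, 20820)) = Mul(Add(30251, Rational(54, 17)), Add(-28327, 20820)) = Mul(Rational(514321, 17), -7507) = Rational(-3861007747, 17)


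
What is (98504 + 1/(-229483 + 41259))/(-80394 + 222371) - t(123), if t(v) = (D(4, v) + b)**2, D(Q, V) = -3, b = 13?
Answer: -2653807067905/26723478848 ≈ -99.306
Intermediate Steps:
t(v) = 100 (t(v) = (-3 + 13)**2 = 10**2 = 100)
(98504 + 1/(-229483 + 41259))/(-80394 + 222371) - t(123) = (98504 + 1/(-229483 + 41259))/(-80394 + 222371) - 1*100 = (98504 + 1/(-188224))/141977 - 100 = (98504 - 1/188224)*(1/141977) - 100 = (18540816895/188224)*(1/141977) - 100 = 18540816895/26723478848 - 100 = -2653807067905/26723478848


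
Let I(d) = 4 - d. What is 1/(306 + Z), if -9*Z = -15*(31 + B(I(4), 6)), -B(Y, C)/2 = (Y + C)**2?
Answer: 3/713 ≈ 0.0042076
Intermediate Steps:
B(Y, C) = -2*(C + Y)**2 (B(Y, C) = -2*(Y + C)**2 = -2*(C + Y)**2)
Z = -205/3 (Z = -(-5)*(31 - 2*(6 + (4 - 1*4))**2)/3 = -(-5)*(31 - 2*(6 + (4 - 4))**2)/3 = -(-5)*(31 - 2*(6 + 0)**2)/3 = -(-5)*(31 - 2*6**2)/3 = -(-5)*(31 - 2*36)/3 = -(-5)*(31 - 72)/3 = -(-5)*(-41)/3 = -1/9*615 = -205/3 ≈ -68.333)
1/(306 + Z) = 1/(306 - 205/3) = 1/(713/3) = 3/713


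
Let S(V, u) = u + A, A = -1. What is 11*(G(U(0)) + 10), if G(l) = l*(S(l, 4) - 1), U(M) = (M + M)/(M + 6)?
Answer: 110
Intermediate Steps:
S(V, u) = -1 + u (S(V, u) = u - 1 = -1 + u)
U(M) = 2*M/(6 + M) (U(M) = (2*M)/(6 + M) = 2*M/(6 + M))
G(l) = 2*l (G(l) = l*((-1 + 4) - 1) = l*(3 - 1) = l*2 = 2*l)
11*(G(U(0)) + 10) = 11*(2*(2*0/(6 + 0)) + 10) = 11*(2*(2*0/6) + 10) = 11*(2*(2*0*(⅙)) + 10) = 11*(2*0 + 10) = 11*(0 + 10) = 11*10 = 110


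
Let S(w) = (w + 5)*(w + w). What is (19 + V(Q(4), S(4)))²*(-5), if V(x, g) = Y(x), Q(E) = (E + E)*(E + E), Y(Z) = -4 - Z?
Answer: -12005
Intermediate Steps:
Q(E) = 4*E² (Q(E) = (2*E)*(2*E) = 4*E²)
S(w) = 2*w*(5 + w) (S(w) = (5 + w)*(2*w) = 2*w*(5 + w))
V(x, g) = -4 - x
(19 + V(Q(4), S(4)))²*(-5) = (19 + (-4 - 4*4²))²*(-5) = (19 + (-4 - 4*16))²*(-5) = (19 + (-4 - 1*64))²*(-5) = (19 + (-4 - 64))²*(-5) = (19 - 68)²*(-5) = (-49)²*(-5) = 2401*(-5) = -12005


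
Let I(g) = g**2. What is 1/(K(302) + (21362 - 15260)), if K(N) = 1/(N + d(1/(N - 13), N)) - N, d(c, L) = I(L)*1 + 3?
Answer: 91509/530752201 ≈ 0.00017241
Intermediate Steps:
d(c, L) = 3 + L**2 (d(c, L) = L**2*1 + 3 = L**2 + 3 = 3 + L**2)
K(N) = 1/(3 + N + N**2) - N (K(N) = 1/(N + (3 + N**2)) - N = 1/(3 + N + N**2) - N)
1/(K(302) + (21362 - 15260)) = 1/((1 - 1*302**2 - 1*302*(3 + 302**2))/(3 + 302 + 302**2) + (21362 - 15260)) = 1/((1 - 1*91204 - 1*302*(3 + 91204))/(3 + 302 + 91204) + 6102) = 1/((1 - 91204 - 1*302*91207)/91509 + 6102) = 1/((1 - 91204 - 27544514)/91509 + 6102) = 1/((1/91509)*(-27635717) + 6102) = 1/(-27635717/91509 + 6102) = 1/(530752201/91509) = 91509/530752201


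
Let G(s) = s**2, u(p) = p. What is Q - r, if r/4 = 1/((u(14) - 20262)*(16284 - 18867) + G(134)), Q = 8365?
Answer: 109411146774/13079635 ≈ 8365.0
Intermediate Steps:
r = 1/13079635 (r = 4/((14 - 20262)*(16284 - 18867) + 134**2) = 4/(-20248*(-2583) + 17956) = 4/(52300584 + 17956) = 4/52318540 = 4*(1/52318540) = 1/13079635 ≈ 7.6455e-8)
Q - r = 8365 - 1*1/13079635 = 8365 - 1/13079635 = 109411146774/13079635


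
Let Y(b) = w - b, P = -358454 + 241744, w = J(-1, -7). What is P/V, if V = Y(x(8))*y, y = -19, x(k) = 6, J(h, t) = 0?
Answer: -58355/57 ≈ -1023.8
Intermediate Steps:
w = 0
P = -116710
Y(b) = -b (Y(b) = 0 - b = -b)
V = 114 (V = -1*6*(-19) = -6*(-19) = 114)
P/V = -116710/114 = -116710*1/114 = -58355/57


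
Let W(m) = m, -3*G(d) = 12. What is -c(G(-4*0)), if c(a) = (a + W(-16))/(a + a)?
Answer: -5/2 ≈ -2.5000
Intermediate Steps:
G(d) = -4 (G(d) = -⅓*12 = -4)
c(a) = (-16 + a)/(2*a) (c(a) = (a - 16)/(a + a) = (-16 + a)/((2*a)) = (-16 + a)*(1/(2*a)) = (-16 + a)/(2*a))
-c(G(-4*0)) = -(-16 - 4)/(2*(-4)) = -(-1)*(-20)/(2*4) = -1*5/2 = -5/2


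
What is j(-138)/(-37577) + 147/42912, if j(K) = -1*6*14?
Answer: 3042809/537501408 ≈ 0.0056610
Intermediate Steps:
j(K) = -84 (j(K) = -6*14 = -84)
j(-138)/(-37577) + 147/42912 = -84/(-37577) + 147/42912 = -84*(-1/37577) + 147*(1/42912) = 84/37577 + 49/14304 = 3042809/537501408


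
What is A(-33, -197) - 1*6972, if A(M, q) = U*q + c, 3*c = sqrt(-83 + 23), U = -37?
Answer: 317 + 2*I*sqrt(15)/3 ≈ 317.0 + 2.582*I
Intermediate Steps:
c = 2*I*sqrt(15)/3 (c = sqrt(-83 + 23)/3 = sqrt(-60)/3 = (2*I*sqrt(15))/3 = 2*I*sqrt(15)/3 ≈ 2.582*I)
A(M, q) = -37*q + 2*I*sqrt(15)/3
A(-33, -197) - 1*6972 = (-37*(-197) + 2*I*sqrt(15)/3) - 1*6972 = (7289 + 2*I*sqrt(15)/3) - 6972 = 317 + 2*I*sqrt(15)/3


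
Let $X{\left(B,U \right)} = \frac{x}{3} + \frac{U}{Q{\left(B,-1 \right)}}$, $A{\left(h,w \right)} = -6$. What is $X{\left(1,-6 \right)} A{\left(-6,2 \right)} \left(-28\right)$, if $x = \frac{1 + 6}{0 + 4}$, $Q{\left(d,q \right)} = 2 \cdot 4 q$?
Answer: $224$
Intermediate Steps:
$Q{\left(d,q \right)} = 8 q$
$x = \frac{7}{4} \approx 1.75$
$X{\left(B,U \right)} = \frac{7}{12} - \frac{U}{8}$ ($X{\left(B,U \right)} = \frac{7}{4 \cdot 3} + \frac{U}{8 \left(-1\right)} = \frac{7}{4} \cdot \frac{1}{3} + \frac{U}{-8} = \frac{7}{12} + U \left(- \frac{1}{8}\right) = \frac{7}{12} - \frac{U}{8}$)
$X{\left(1,-6 \right)} A{\left(-6,2 \right)} \left(-28\right) = \left(\frac{7}{12} - - \frac{3}{4}\right) \left(-6\right) \left(-28\right) = \left(\frac{7}{12} + \frac{3}{4}\right) \left(-6\right) \left(-28\right) = \frac{4}{3} \left(-6\right) \left(-28\right) = \left(-8\right) \left(-28\right) = 224$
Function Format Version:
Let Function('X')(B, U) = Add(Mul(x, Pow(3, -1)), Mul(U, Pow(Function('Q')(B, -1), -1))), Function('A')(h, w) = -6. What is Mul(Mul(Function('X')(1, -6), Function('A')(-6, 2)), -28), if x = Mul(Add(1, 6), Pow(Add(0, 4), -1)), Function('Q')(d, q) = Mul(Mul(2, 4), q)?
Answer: 224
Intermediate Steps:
Function('Q')(d, q) = Mul(8, q)
x = Rational(7, 4) (x = Mul(7, Pow(4, -1)) = Mul(7, Rational(1, 4)) = Rational(7, 4) ≈ 1.7500)
Function('X')(B, U) = Add(Rational(7, 12), Mul(Rational(-1, 8), U)) (Function('X')(B, U) = Add(Mul(Rational(7, 4), Pow(3, -1)), Mul(U, Pow(Mul(8, -1), -1))) = Add(Mul(Rational(7, 4), Rational(1, 3)), Mul(U, Pow(-8, -1))) = Add(Rational(7, 12), Mul(U, Rational(-1, 8))) = Add(Rational(7, 12), Mul(Rational(-1, 8), U)))
Mul(Mul(Function('X')(1, -6), Function('A')(-6, 2)), -28) = Mul(Mul(Add(Rational(7, 12), Mul(Rational(-1, 8), -6)), -6), -28) = Mul(Mul(Add(Rational(7, 12), Rational(3, 4)), -6), -28) = Mul(Mul(Rational(4, 3), -6), -28) = Mul(-8, -28) = 224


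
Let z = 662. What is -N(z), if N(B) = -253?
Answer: 253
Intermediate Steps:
-N(z) = -1*(-253) = 253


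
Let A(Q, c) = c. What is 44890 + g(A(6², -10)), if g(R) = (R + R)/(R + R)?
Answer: 44891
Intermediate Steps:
g(R) = 1 (g(R) = (2*R)/((2*R)) = (2*R)*(1/(2*R)) = 1)
44890 + g(A(6², -10)) = 44890 + 1 = 44891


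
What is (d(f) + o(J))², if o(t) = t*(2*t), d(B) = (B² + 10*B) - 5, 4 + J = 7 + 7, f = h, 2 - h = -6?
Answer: 114921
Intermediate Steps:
h = 8 (h = 2 - 1*(-6) = 2 + 6 = 8)
f = 8
J = 10 (J = -4 + (7 + 7) = -4 + 14 = 10)
d(B) = -5 + B² + 10*B
o(t) = 2*t²
(d(f) + o(J))² = ((-5 + 8² + 10*8) + 2*10²)² = ((-5 + 64 + 80) + 2*100)² = (139 + 200)² = 339² = 114921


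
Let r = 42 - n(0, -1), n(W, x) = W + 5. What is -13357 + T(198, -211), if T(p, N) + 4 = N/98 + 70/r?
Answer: -48447933/3626 ≈ -13361.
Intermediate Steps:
n(W, x) = 5 + W
r = 37 (r = 42 - (5 + 0) = 42 - 1*5 = 42 - 5 = 37)
T(p, N) = -78/37 + N/98 (T(p, N) = -4 + (N/98 + 70/37) = -4 + (70/37 + N/98) = -78/37 + N/98)
-13357 + T(198, -211) = -13357 + (-78/37 + (1/98)*(-211)) = -13357 + (-78/37 - 211/98) = -13357 - 15451/3626 = -48447933/3626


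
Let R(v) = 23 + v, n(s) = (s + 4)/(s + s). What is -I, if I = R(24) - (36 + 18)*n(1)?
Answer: 88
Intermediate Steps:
n(s) = (4 + s)/(2*s) (n(s) = (4 + s)/((2*s)) = (4 + s)*(1/(2*s)) = (4 + s)/(2*s))
I = -88 (I = (23 + 24) - (36 + 18)*(1/2)*(4 + 1)/1 = 47 - 54*(1/2)*1*5 = 47 - 54*5/2 = 47 - 1*135 = 47 - 135 = -88)
-I = -1*(-88) = 88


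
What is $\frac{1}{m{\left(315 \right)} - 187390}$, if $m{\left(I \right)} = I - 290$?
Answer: $- \frac{1}{187365} \approx -5.3372 \cdot 10^{-6}$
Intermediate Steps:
$m{\left(I \right)} = -290 + I$
$\frac{1}{m{\left(315 \right)} - 187390} = \frac{1}{\left(-290 + 315\right) - 187390} = \frac{1}{25 - 187390} = \frac{1}{-187365} = - \frac{1}{187365}$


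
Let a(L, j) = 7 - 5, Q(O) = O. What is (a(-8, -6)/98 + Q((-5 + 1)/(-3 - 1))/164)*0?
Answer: 0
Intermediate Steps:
a(L, j) = 2
(a(-8, -6)/98 + Q((-5 + 1)/(-3 - 1))/164)*0 = (2/98 + ((-5 + 1)/(-3 - 1))/164)*0 = (2*(1/98) - 4/(-4)*(1/164))*0 = (1/49 - 4*(-¼)*(1/164))*0 = (1/49 + 1*(1/164))*0 = (1/49 + 1/164)*0 = (213/8036)*0 = 0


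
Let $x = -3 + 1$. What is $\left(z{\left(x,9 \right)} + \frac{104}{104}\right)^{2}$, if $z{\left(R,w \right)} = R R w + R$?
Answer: $1225$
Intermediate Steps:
$x = -2$
$z{\left(R,w \right)} = R + w R^{2}$ ($z{\left(R,w \right)} = R^{2} w + R = w R^{2} + R = R + w R^{2}$)
$\left(z{\left(x,9 \right)} + \frac{104}{104}\right)^{2} = \left(- 2 \left(1 - 18\right) + \frac{104}{104}\right)^{2} = \left(- 2 \left(1 - 18\right) + 104 \cdot \frac{1}{104}\right)^{2} = \left(\left(-2\right) \left(-17\right) + 1\right)^{2} = \left(34 + 1\right)^{2} = 35^{2} = 1225$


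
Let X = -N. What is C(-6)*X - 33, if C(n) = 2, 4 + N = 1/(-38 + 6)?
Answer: -399/16 ≈ -24.938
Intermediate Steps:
N = -129/32 (N = -4 + 1/(-38 + 6) = -4 + 1/(-32) = -4 - 1/32 = -129/32 ≈ -4.0313)
X = 129/32 (X = -1*(-129/32) = 129/32 ≈ 4.0313)
C(-6)*X - 33 = 2*(129/32) - 33 = 129/16 - 33 = -399/16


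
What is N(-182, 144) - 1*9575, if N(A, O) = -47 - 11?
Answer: -9633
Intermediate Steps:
N(A, O) = -58
N(-182, 144) - 1*9575 = -58 - 1*9575 = -58 - 9575 = -9633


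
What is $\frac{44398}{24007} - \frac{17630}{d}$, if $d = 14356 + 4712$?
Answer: $\frac{211668827}{228882738} \approx 0.92479$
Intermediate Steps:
$d = 19068$
$\frac{44398}{24007} - \frac{17630}{d} = \frac{44398}{24007} - \frac{17630}{19068} = 44398 \cdot \frac{1}{24007} - \frac{8815}{9534} = \frac{44398}{24007} - \frac{8815}{9534} = \frac{211668827}{228882738}$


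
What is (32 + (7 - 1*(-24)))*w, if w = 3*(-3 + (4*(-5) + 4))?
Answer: -3591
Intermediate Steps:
w = -57 (w = 3*(-3 + (-20 + 4)) = 3*(-3 - 16) = 3*(-19) = -57)
(32 + (7 - 1*(-24)))*w = (32 + (7 - 1*(-24)))*(-57) = (32 + (7 + 24))*(-57) = (32 + 31)*(-57) = 63*(-57) = -3591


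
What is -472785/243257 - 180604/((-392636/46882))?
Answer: 514872512802959/23877863863 ≈ 21563.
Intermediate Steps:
-472785/243257 - 180604/((-392636/46882)) = -472785*1/243257 - 180604/((-392636*1/46882)) = -472785/243257 - 180604/(-196318/23441) = -472785/243257 - 180604*(-23441/196318) = -472785/243257 + 2116769182/98159 = 514872512802959/23877863863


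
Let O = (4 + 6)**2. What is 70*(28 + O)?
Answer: 8960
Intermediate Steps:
O = 100 (O = 10**2 = 100)
70*(28 + O) = 70*(28 + 100) = 70*128 = 8960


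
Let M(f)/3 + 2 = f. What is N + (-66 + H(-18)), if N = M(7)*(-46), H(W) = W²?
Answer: -432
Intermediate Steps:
M(f) = -6 + 3*f
N = -690 (N = (-6 + 3*7)*(-46) = (-6 + 21)*(-46) = 15*(-46) = -690)
N + (-66 + H(-18)) = -690 + (-66 + (-18)²) = -690 + (-66 + 324) = -690 + 258 = -432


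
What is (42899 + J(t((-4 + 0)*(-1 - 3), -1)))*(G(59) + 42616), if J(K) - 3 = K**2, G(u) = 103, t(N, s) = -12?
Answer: 1838882074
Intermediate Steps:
J(K) = 3 + K**2
(42899 + J(t((-4 + 0)*(-1 - 3), -1)))*(G(59) + 42616) = (42899 + (3 + (-12)**2))*(103 + 42616) = (42899 + (3 + 144))*42719 = (42899 + 147)*42719 = 43046*42719 = 1838882074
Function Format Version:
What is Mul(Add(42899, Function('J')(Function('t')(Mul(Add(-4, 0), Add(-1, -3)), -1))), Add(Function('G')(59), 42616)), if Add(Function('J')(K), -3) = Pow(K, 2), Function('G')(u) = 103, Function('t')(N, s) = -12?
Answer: 1838882074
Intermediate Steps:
Function('J')(K) = Add(3, Pow(K, 2))
Mul(Add(42899, Function('J')(Function('t')(Mul(Add(-4, 0), Add(-1, -3)), -1))), Add(Function('G')(59), 42616)) = Mul(Add(42899, Add(3, Pow(-12, 2))), Add(103, 42616)) = Mul(Add(42899, Add(3, 144)), 42719) = Mul(Add(42899, 147), 42719) = Mul(43046, 42719) = 1838882074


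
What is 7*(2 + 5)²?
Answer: 343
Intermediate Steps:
7*(2 + 5)² = 7*7² = 7*49 = 343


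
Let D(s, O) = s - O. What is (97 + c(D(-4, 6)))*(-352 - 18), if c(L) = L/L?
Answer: -36260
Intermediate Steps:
c(L) = 1
(97 + c(D(-4, 6)))*(-352 - 18) = (97 + 1)*(-352 - 18) = 98*(-370) = -36260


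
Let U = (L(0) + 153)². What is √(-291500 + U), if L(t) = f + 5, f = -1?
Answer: 13*I*√1579 ≈ 516.58*I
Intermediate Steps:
L(t) = 4 (L(t) = -1 + 5 = 4)
U = 24649 (U = (4 + 153)² = 157² = 24649)
√(-291500 + U) = √(-291500 + 24649) = √(-266851) = 13*I*√1579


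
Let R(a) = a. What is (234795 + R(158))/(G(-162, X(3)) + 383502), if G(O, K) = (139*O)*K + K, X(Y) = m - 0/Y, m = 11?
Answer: 234953/135815 ≈ 1.7299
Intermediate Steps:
X(Y) = 11 (X(Y) = 11 - 0/Y = 11 - 1*0 = 11 + 0 = 11)
G(O, K) = K + 139*K*O (G(O, K) = 139*K*O + K = K + 139*K*O)
(234795 + R(158))/(G(-162, X(3)) + 383502) = (234795 + 158)/(11*(1 + 139*(-162)) + 383502) = 234953/(11*(1 - 22518) + 383502) = 234953/(11*(-22517) + 383502) = 234953/(-247687 + 383502) = 234953/135815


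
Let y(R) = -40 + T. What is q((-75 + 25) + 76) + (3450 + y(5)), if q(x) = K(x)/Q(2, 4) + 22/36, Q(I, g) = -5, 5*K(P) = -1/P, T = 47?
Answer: 10113517/2925 ≈ 3457.6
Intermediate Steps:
K(P) = -1/(5*P) (K(P) = (-1/P)/5 = -1/(5*P))
y(R) = 7 (y(R) = -40 + 47 = 7)
q(x) = 11/18 + 1/(25*x) (q(x) = -1/(5*x)/(-5) + 22/36 = -1/(5*x)*(-1/5) + 22*(1/36) = 1/(25*x) + 11/18 = 11/18 + 1/(25*x))
q((-75 + 25) + 76) + (3450 + y(5)) = (18 + 275*((-75 + 25) + 76))/(450*((-75 + 25) + 76)) + (3450 + 7) = (18 + 275*(-50 + 76))/(450*(-50 + 76)) + 3457 = (1/450)*(18 + 275*26)/26 + 3457 = (1/450)*(1/26)*(18 + 7150) + 3457 = (1/450)*(1/26)*7168 + 3457 = 1792/2925 + 3457 = 10113517/2925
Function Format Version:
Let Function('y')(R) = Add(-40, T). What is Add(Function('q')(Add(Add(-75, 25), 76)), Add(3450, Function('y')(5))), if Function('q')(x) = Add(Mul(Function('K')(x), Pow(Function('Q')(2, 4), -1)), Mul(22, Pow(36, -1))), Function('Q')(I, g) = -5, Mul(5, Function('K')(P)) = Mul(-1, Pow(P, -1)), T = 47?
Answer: Rational(10113517, 2925) ≈ 3457.6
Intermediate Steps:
Function('K')(P) = Mul(Rational(-1, 5), Pow(P, -1)) (Function('K')(P) = Mul(Rational(1, 5), Mul(-1, Pow(P, -1))) = Mul(Rational(-1, 5), Pow(P, -1)))
Function('y')(R) = 7 (Function('y')(R) = Add(-40, 47) = 7)
Function('q')(x) = Add(Rational(11, 18), Mul(Rational(1, 25), Pow(x, -1))) (Function('q')(x) = Add(Mul(Mul(Rational(-1, 5), Pow(x, -1)), Pow(-5, -1)), Mul(22, Pow(36, -1))) = Add(Mul(Mul(Rational(-1, 5), Pow(x, -1)), Rational(-1, 5)), Mul(22, Rational(1, 36))) = Add(Mul(Rational(1, 25), Pow(x, -1)), Rational(11, 18)) = Add(Rational(11, 18), Mul(Rational(1, 25), Pow(x, -1))))
Add(Function('q')(Add(Add(-75, 25), 76)), Add(3450, Function('y')(5))) = Add(Mul(Rational(1, 450), Pow(Add(Add(-75, 25), 76), -1), Add(18, Mul(275, Add(Add(-75, 25), 76)))), Add(3450, 7)) = Add(Mul(Rational(1, 450), Pow(Add(-50, 76), -1), Add(18, Mul(275, Add(-50, 76)))), 3457) = Add(Mul(Rational(1, 450), Pow(26, -1), Add(18, Mul(275, 26))), 3457) = Add(Mul(Rational(1, 450), Rational(1, 26), Add(18, 7150)), 3457) = Add(Mul(Rational(1, 450), Rational(1, 26), 7168), 3457) = Add(Rational(1792, 2925), 3457) = Rational(10113517, 2925)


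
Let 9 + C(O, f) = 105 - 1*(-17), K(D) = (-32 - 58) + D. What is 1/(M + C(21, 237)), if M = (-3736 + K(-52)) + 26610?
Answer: 1/22845 ≈ 4.3773e-5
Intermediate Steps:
K(D) = -90 + D
C(O, f) = 113 (C(O, f) = -9 + (105 - 1*(-17)) = -9 + (105 + 17) = -9 + 122 = 113)
M = 22732 (M = (-3736 + (-90 - 52)) + 26610 = (-3736 - 142) + 26610 = -3878 + 26610 = 22732)
1/(M + C(21, 237)) = 1/(22732 + 113) = 1/22845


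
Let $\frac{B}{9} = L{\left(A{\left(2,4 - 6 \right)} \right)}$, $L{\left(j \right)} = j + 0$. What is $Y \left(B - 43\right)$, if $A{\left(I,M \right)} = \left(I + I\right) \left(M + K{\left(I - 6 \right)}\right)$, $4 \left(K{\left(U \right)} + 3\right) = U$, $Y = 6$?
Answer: $-1554$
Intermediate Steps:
$K{\left(U \right)} = -3 + \frac{U}{4}$
$A{\left(I,M \right)} = 2 I \left(- \frac{9}{2} + M + \frac{I}{4}\right)$ ($A{\left(I,M \right)} = \left(I + I\right) \left(M + \left(-3 + \frac{I - 6}{4}\right)\right) = 2 I \left(M + \left(-3 + \frac{I - 6}{4}\right)\right) = 2 I \left(M + \left(-3 + \frac{-6 + I}{4}\right)\right) = 2 I \left(M + \left(-3 + \left(- \frac{3}{2} + \frac{I}{4}\right)\right)\right) = 2 I \left(M + \left(- \frac{9}{2} + \frac{I}{4}\right)\right) = 2 I \left(- \frac{9}{2} + M + \frac{I}{4}\right)$)
$L{\left(j \right)} = j$
$B = -216$ ($B = 9 \cdot \frac{1}{2} \cdot 2 \left(-18 + 2 + 4 \left(4 - 6\right)\right) = 9 \cdot \frac{1}{2} \cdot 2 \left(-18 + 2 + 4 \left(-2\right)\right) = 9 \cdot \frac{1}{2} \cdot 2 \left(-18 + 2 - 8\right) = 9 \cdot \frac{1}{2} \cdot 2 \left(-24\right) = 9 \left(-24\right) = -216$)
$Y \left(B - 43\right) = 6 \left(-216 - 43\right) = 6 \left(-259\right) = -1554$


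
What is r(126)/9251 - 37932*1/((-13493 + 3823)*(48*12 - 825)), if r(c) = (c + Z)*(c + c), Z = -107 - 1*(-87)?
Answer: 10661174338/3712472555 ≈ 2.8717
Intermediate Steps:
Z = -20 (Z = -107 + 87 = -20)
r(c) = 2*c*(-20 + c) (r(c) = (c - 20)*(c + c) = (-20 + c)*(2*c) = 2*c*(-20 + c))
r(126)/9251 - 37932*1/((-13493 + 3823)*(48*12 - 825)) = (2*126*(-20 + 126))/9251 - 37932*1/((-13493 + 3823)*(48*12 - 825)) = (2*126*106)*(1/9251) - 37932*(-1/(9670*(576 - 825))) = 26712*(1/9251) - 37932/((-249*(-9670))) = 26712/9251 - 37932/2407830 = 26712/9251 - 37932*1/2407830 = 26712/9251 - 6322/401305 = 10661174338/3712472555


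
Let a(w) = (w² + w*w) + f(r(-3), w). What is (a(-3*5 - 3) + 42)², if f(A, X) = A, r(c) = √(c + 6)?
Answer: (690 + √3)² ≈ 4.7849e+5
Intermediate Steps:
r(c) = √(6 + c)
a(w) = √3 + 2*w² (a(w) = (w² + w*w) + √(6 - 3) = (w² + w²) + √3 = 2*w² + √3 = √3 + 2*w²)
(a(-3*5 - 3) + 42)² = ((√3 + 2*(-3*5 - 3)²) + 42)² = ((√3 + 2*(-15 - 3)²) + 42)² = ((√3 + 2*(-18)²) + 42)² = ((√3 + 2*324) + 42)² = ((√3 + 648) + 42)² = ((648 + √3) + 42)² = (690 + √3)²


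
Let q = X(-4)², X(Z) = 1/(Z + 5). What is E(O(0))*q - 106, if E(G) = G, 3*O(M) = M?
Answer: -106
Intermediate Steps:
O(M) = M/3
X(Z) = 1/(5 + Z)
q = 1 (q = (1/(5 - 4))² = (1/1)² = 1² = 1)
E(O(0))*q - 106 = ((⅓)*0)*1 - 106 = 0*1 - 106 = 0 - 106 = -106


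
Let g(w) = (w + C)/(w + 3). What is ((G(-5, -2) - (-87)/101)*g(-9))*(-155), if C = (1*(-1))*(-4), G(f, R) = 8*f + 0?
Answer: 3063575/606 ≈ 5055.4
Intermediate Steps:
G(f, R) = 8*f
C = 4 (C = -1*(-4) = 4)
g(w) = (4 + w)/(3 + w) (g(w) = (w + 4)/(w + 3) = (4 + w)/(3 + w))
((G(-5, -2) - (-87)/101)*g(-9))*(-155) = ((8*(-5) - (-87)/101)*((4 - 9)/(3 - 9)))*(-155) = ((-40 - (-87)/101)*(-5/(-6)))*(-155) = ((-40 - 1*(-87/101))*(-⅙*(-5)))*(-155) = ((-40 + 87/101)*(⅚))*(-155) = -3953/101*⅚*(-155) = -19765/606*(-155) = 3063575/606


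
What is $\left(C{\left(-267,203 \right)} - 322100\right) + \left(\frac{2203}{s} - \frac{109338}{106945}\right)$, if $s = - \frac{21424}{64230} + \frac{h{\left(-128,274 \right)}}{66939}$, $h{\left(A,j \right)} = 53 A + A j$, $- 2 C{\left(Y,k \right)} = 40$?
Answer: $- \frac{23838389250516900793}{73480341258520} \approx -3.2442 \cdot 10^{5}$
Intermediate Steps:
$C{\left(Y,k \right)} = -20$ ($C{\left(Y,k \right)} = \left(- \frac{1}{2}\right) 40 = -20$)
$s = - \frac{687085336}{716581995}$ ($s = - \frac{21424}{64230} + \frac{\left(-128\right) \left(53 + 274\right)}{66939} = \left(-21424\right) \frac{1}{64230} + \left(-128\right) 327 \cdot \frac{1}{66939} = - \frac{10712}{32115} - \frac{13952}{22313} = - \frac{687085336}{716581995} \approx -0.95884$)
$\left(C{\left(-267,203 \right)} - 322100\right) + \left(\frac{2203}{s} - \frac{109338}{106945}\right) = \left(-20 - 322100\right) + \left(\frac{2203}{- \frac{687085336}{716581995}} - \frac{109338}{106945}\right) = -322120 + \left(2203 \left(- \frac{716581995}{687085336}\right) - \frac{109338}{106945}\right) = -322120 - \frac{168901724322438393}{73480341258520} = - \frac{23838389250516900793}{73480341258520}$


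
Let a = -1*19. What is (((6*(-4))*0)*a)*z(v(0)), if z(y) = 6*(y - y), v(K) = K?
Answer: 0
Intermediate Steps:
z(y) = 0 (z(y) = 6*0 = 0)
a = -19
(((6*(-4))*0)*a)*z(v(0)) = (((6*(-4))*0)*(-19))*0 = (-24*0*(-19))*0 = (0*(-19))*0 = 0*0 = 0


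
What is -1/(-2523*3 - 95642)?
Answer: 1/103211 ≈ 9.6889e-6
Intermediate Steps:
-1/(-2523*3 - 95642) = -1/(-7569 - 95642) = -1/(-103211) = -1*(-1/103211) = 1/103211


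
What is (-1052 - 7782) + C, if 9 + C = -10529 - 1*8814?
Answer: -28186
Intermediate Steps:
C = -19352 (C = -9 + (-10529 - 1*8814) = -9 + (-10529 - 8814) = -9 - 19343 = -19352)
(-1052 - 7782) + C = (-1052 - 7782) - 19352 = -8834 - 19352 = -28186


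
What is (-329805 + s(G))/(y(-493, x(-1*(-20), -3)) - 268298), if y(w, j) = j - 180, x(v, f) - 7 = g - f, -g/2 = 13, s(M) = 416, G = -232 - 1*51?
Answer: 329389/268494 ≈ 1.2268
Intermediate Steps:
G = -283 (G = -232 - 51 = -283)
g = -26 (g = -2*13 = -26)
x(v, f) = -19 - f (x(v, f) = 7 + (-26 - f) = -19 - f)
y(w, j) = -180 + j
(-329805 + s(G))/(y(-493, x(-1*(-20), -3)) - 268298) = (-329805 + 416)/((-180 + (-19 - 1*(-3))) - 268298) = -329389/((-180 + (-19 + 3)) - 268298) = -329389/((-180 - 16) - 268298) = -329389/(-196 - 268298) = -329389/(-268494) = -329389*(-1/268494) = 329389/268494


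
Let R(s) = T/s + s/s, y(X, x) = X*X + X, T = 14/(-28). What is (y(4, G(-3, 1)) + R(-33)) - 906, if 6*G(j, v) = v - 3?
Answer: -58409/66 ≈ -884.98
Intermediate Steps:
T = -½ (T = 14*(-1/28) = -½ ≈ -0.50000)
G(j, v) = -½ + v/6 (G(j, v) = (v - 3)/6 = (-3 + v)/6 = -½ + v/6)
y(X, x) = X + X² (y(X, x) = X² + X = X + X²)
R(s) = 1 - 1/(2*s) (R(s) = -1/(2*s) + s/s = -1/(2*s) + 1 = 1 - 1/(2*s))
(y(4, G(-3, 1)) + R(-33)) - 906 = (4*(1 + 4) + (-½ - 33)/(-33)) - 906 = (4*5 - 1/33*(-67/2)) - 906 = (20 + 67/66) - 906 = 1387/66 - 906 = -58409/66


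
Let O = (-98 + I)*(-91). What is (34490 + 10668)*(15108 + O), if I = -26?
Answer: 1191809936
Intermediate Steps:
O = 11284 (O = (-98 - 26)*(-91) = -124*(-91) = 11284)
(34490 + 10668)*(15108 + O) = (34490 + 10668)*(15108 + 11284) = 45158*26392 = 1191809936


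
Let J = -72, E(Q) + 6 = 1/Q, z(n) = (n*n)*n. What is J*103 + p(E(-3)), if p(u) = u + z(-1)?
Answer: -22270/3 ≈ -7423.3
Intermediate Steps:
z(n) = n**3 (z(n) = n**2*n = n**3)
E(Q) = -6 + 1/Q
p(u) = -1 + u (p(u) = u + (-1)**3 = u - 1 = -1 + u)
J*103 + p(E(-3)) = -72*103 + (-1 + (-6 + 1/(-3))) = -7416 + (-1 + (-6 - 1/3)) = -7416 + (-1 - 19/3) = -7416 - 22/3 = -22270/3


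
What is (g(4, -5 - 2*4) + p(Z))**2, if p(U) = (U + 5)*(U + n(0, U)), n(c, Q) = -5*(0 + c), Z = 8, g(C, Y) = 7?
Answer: 12321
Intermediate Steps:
n(c, Q) = -5*c
p(U) = U*(5 + U) (p(U) = (U + 5)*(U - 5*0) = (5 + U)*(U + 0) = (5 + U)*U = U*(5 + U))
(g(4, -5 - 2*4) + p(Z))**2 = (7 + 8*(5 + 8))**2 = (7 + 8*13)**2 = (7 + 104)**2 = 111**2 = 12321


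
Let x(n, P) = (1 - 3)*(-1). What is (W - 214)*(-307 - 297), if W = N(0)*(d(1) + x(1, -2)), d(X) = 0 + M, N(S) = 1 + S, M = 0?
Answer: 128048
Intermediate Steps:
x(n, P) = 2 (x(n, P) = -2*(-1) = 2)
d(X) = 0 (d(X) = 0 + 0 = 0)
W = 2 (W = (1 + 0)*(0 + 2) = 1*2 = 2)
(W - 214)*(-307 - 297) = (2 - 214)*(-307 - 297) = -212*(-604) = 128048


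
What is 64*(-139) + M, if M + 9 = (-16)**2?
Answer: -8649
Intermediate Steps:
M = 247 (M = -9 + (-16)**2 = -9 + 256 = 247)
64*(-139) + M = 64*(-139) + 247 = -8896 + 247 = -8649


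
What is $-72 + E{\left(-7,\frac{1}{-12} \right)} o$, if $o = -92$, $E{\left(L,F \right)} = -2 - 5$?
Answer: $572$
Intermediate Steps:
$E{\left(L,F \right)} = -7$
$-72 + E{\left(-7,\frac{1}{-12} \right)} o = -72 - -644 = -72 + 644 = 572$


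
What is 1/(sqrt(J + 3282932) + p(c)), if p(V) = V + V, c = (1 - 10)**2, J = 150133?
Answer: -54/1135607 + sqrt(3433065)/3406821 ≈ 0.00049631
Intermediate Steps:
c = 81 (c = (-9)**2 = 81)
p(V) = 2*V
1/(sqrt(J + 3282932) + p(c)) = 1/(sqrt(150133 + 3282932) + 2*81) = 1/(sqrt(3433065) + 162) = 1/(162 + sqrt(3433065))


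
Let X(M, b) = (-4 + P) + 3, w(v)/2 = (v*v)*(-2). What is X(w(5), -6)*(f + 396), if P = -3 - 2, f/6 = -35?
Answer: -1116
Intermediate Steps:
f = -210 (f = 6*(-35) = -210)
P = -5
w(v) = -4*v² (w(v) = 2*((v*v)*(-2)) = 2*(v²*(-2)) = 2*(-2*v²) = -4*v²)
X(M, b) = -6 (X(M, b) = (-4 - 5) + 3 = -9 + 3 = -6)
X(w(5), -6)*(f + 396) = -6*(-210 + 396) = -6*186 = -1116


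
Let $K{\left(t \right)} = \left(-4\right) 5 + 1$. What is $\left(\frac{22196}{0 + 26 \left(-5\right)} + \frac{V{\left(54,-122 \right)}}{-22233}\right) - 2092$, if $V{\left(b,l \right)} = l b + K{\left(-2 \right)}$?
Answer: $- \frac{3269555719}{1445145} \approx -2262.4$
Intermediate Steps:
$K{\left(t \right)} = -19$ ($K{\left(t \right)} = -20 + 1 = -19$)
$V{\left(b,l \right)} = -19 + b l$ ($V{\left(b,l \right)} = l b - 19 = b l - 19 = -19 + b l$)
$\left(\frac{22196}{0 + 26 \left(-5\right)} + \frac{V{\left(54,-122 \right)}}{-22233}\right) - 2092 = \left(\frac{22196}{0 + 26 \left(-5\right)} + \frac{-19 + 54 \left(-122\right)}{-22233}\right) - 2092 = \left(\frac{22196}{0 - 130} + \left(-19 - 6588\right) \left(- \frac{1}{22233}\right)\right) - 2092 = \left(\frac{22196}{-130} - - \frac{6607}{22233}\right) - 2092 = \left(22196 \left(- \frac{1}{130}\right) + \frac{6607}{22233}\right) - 2092 = \left(- \frac{11098}{65} + \frac{6607}{22233}\right) - 2092 = - \frac{246312379}{1445145} - 2092 = - \frac{3269555719}{1445145}$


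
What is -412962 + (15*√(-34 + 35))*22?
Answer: -412632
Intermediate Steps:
-412962 + (15*√(-34 + 35))*22 = -412962 + (15*√1)*22 = -412962 + (15*1)*22 = -412962 + 15*22 = -412962 + 330 = -412632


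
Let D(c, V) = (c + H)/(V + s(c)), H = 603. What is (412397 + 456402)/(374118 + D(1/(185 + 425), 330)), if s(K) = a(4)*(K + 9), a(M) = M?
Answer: 193971539936/83527448983 ≈ 2.3223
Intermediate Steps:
s(K) = 36 + 4*K (s(K) = 4*(K + 9) = 4*(9 + K) = 36 + 4*K)
D(c, V) = (603 + c)/(36 + V + 4*c) (D(c, V) = (c + 603)/(V + (36 + 4*c)) = (603 + c)/(36 + V + 4*c))
(412397 + 456402)/(374118 + D(1/(185 + 425), 330)) = (412397 + 456402)/(374118 + (603 + 1/(185 + 425))/(36 + 330 + 4/(185 + 425))) = 868799/(374118 + (603 + 1/610)/(36 + 330 + 4/610)) = 868799/(374118 + (603 + 1/610)/(36 + 330 + 4*(1/610))) = 868799/(374118 + (367831/610)/(36 + 330 + 2/305)) = 868799/(374118 + (367831/610)/(111632/305)) = 868799/(374118 + (305/111632)*(367831/610)) = 868799/(374118 + 367831/223264) = 868799/(83527448983/223264) = 868799*(223264/83527448983) = 193971539936/83527448983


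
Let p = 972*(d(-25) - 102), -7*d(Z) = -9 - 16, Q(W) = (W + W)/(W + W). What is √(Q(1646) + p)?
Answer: I*√4687907/7 ≈ 309.31*I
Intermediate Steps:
Q(W) = 1 (Q(W) = (2*W)/((2*W)) = (2*W)*(1/(2*W)) = 1)
d(Z) = 25/7 (d(Z) = -(-9 - 16)/7 = -⅐*(-25) = 25/7)
p = -669708/7 (p = 972*(25/7 - 102) = 972*(-689/7) = -669708/7 ≈ -95673.)
√(Q(1646) + p) = √(1 - 669708/7) = √(-669701/7) = I*√4687907/7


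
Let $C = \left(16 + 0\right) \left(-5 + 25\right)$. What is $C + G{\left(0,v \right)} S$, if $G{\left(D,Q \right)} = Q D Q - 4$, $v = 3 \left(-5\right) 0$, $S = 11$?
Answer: $276$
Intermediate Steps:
$v = 0$ ($v = \left(-15\right) 0 = 0$)
$G{\left(D,Q \right)} = -4 + D Q^{2}$ ($G{\left(D,Q \right)} = D Q Q - 4 = D Q^{2} - 4 = -4 + D Q^{2}$)
$C = 320$ ($C = 16 \cdot 20 = 320$)
$C + G{\left(0,v \right)} S = 320 + \left(-4 + 0 \cdot 0^{2}\right) 11 = 320 + \left(-4 + 0 \cdot 0\right) 11 = 320 + \left(-4 + 0\right) 11 = 320 - 44 = 276$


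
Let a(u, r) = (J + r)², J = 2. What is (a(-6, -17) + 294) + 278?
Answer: 797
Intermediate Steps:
a(u, r) = (2 + r)²
(a(-6, -17) + 294) + 278 = ((2 - 17)² + 294) + 278 = ((-15)² + 294) + 278 = (225 + 294) + 278 = 519 + 278 = 797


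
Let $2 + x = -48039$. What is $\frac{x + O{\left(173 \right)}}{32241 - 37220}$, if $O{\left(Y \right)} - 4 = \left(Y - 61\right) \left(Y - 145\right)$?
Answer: $\frac{44901}{4979} \approx 9.0181$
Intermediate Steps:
$x = -48041$ ($x = -2 - 48039 = -48041$)
$O{\left(Y \right)} = 4 + \left(-145 + Y\right) \left(-61 + Y\right)$ ($O{\left(Y \right)} = 4 + \left(Y - 61\right) \left(Y - 145\right) = 4 + \left(-61 + Y\right) \left(-145 + Y\right) = 4 + \left(-145 + Y\right) \left(-61 + Y\right)$)
$\frac{x + O{\left(173 \right)}}{32241 - 37220} = \frac{-48041 + \left(8849 + 173^{2} - 35638\right)}{32241 - 37220} = \frac{-48041 + \left(8849 + 29929 - 35638\right)}{-4979} = \left(-48041 + 3140\right) \left(- \frac{1}{4979}\right) = \left(-44901\right) \left(- \frac{1}{4979}\right) = \frac{44901}{4979}$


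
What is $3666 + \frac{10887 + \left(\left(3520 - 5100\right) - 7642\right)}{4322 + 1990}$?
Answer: $\frac{7713819}{2104} \approx 3666.3$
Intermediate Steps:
$3666 + \frac{10887 + \left(\left(3520 - 5100\right) - 7642\right)}{4322 + 1990} = 3666 + \frac{10887 - 9222}{6312} = 3666 + \left(10887 - 9222\right) \frac{1}{6312} = 3666 + 1665 \cdot \frac{1}{6312} = 3666 + \frac{555}{2104} = \frac{7713819}{2104}$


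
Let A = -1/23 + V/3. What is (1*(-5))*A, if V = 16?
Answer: -1825/69 ≈ -26.449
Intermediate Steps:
A = 365/69 (A = -1/23 + 16/3 = 365/69 ≈ 5.2899)
(1*(-5))*A = (1*(-5))*(365/69) = -5*365/69 = -1825/69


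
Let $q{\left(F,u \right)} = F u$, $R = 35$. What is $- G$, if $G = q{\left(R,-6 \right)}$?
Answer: $210$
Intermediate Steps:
$G = -210$ ($G = 35 \left(-6\right) = -210$)
$- G = \left(-1\right) \left(-210\right) = 210$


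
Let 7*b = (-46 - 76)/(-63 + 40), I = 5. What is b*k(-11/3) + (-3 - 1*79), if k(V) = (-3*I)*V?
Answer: -6492/161 ≈ -40.323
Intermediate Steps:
b = 122/161 (b = ((-46 - 76)/(-63 + 40))/7 = (-122/(-23))/7 = (-122*(-1/23))/7 = (⅐)*(122/23) = 122/161 ≈ 0.75776)
k(V) = -15*V (k(V) = (-3*5)*V = -15*V)
b*k(-11/3) + (-3 - 1*79) = 122*(-(-165)/3)/161 + (-3 - 1*79) = 122*(-(-165)/3)/161 + (-3 - 79) = 122*(-15*(-11/3))/161 - 82 = (122/161)*55 - 82 = 6710/161 - 82 = -6492/161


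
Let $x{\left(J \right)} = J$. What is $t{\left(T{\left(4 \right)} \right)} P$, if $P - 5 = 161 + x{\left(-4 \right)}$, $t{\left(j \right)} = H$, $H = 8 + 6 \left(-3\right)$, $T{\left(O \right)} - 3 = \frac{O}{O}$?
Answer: $-1620$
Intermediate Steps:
$T{\left(O \right)} = 4$ ($T{\left(O \right)} = 3 + \frac{O}{O} = 3 + 1 = 4$)
$H = -10$ ($H = 8 - 18 = -10$)
$t{\left(j \right)} = -10$
$P = 162$ ($P = 5 + \left(161 - 4\right) = 5 + 157 = 162$)
$t{\left(T{\left(4 \right)} \right)} P = \left(-10\right) 162 = -1620$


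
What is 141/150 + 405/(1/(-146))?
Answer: -2956453/50 ≈ -59129.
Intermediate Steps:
141/150 + 405/(1/(-146)) = 141*(1/150) + 405/(-1/146) = 47/50 + 405*(-146) = 47/50 - 59130 = -2956453/50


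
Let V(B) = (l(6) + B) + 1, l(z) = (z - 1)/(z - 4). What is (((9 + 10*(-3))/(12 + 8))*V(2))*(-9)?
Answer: 2079/40 ≈ 51.975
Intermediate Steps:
l(z) = (-1 + z)/(-4 + z)
V(B) = 7/2 + B (V(B) = ((-1 + 6)/(-4 + 6) + B) + 1 = (5/2 + B) + 1 = 7/2 + B)
(((9 + 10*(-3))/(12 + 8))*V(2))*(-9) = (((9 + 10*(-3))/(12 + 8))*(7/2 + 2))*(-9) = (((9 - 30)/20)*(11/2))*(-9) = (-21*1/20*(11/2))*(-9) = -21/20*11/2*(-9) = -231/40*(-9) = 2079/40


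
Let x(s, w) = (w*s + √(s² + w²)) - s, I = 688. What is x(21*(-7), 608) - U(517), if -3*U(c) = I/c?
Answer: -138393491/1551 + √391273 ≈ -88603.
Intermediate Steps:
U(c) = -688/(3*c)
x(s, w) = √(s² + w²) - s + s*w (x(s, w) = (s*w + √(s² + w²)) - s = (√(s² + w²) + s*w) - s = √(s² + w²) - s + s*w)
x(21*(-7), 608) - U(517) = (√((21*(-7))² + 608²) - 21*(-7) + (21*(-7))*608) - (-688)/(3*517) = (√((-147)² + 369664) - 1*(-147) - 147*608) - (-688)/(3*517) = (√(21609 + 369664) + 147 - 89376) - 1*(-688/1551) = (√391273 + 147 - 89376) + 688/1551 = (-89229 + √391273) + 688/1551 = -138393491/1551 + √391273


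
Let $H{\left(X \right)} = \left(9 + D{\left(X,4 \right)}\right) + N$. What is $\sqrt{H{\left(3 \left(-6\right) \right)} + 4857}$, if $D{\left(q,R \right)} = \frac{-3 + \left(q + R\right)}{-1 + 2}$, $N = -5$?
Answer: $2 \sqrt{1211} \approx 69.599$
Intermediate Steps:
$D{\left(q,R \right)} = -3 + R + q$ ($D{\left(q,R \right)} = \frac{-3 + \left(R + q\right)}{1} = \left(-3 + R + q\right) 1 = -3 + R + q$)
$H{\left(X \right)} = 5 + X$ ($H{\left(X \right)} = \left(9 + \left(-3 + 4 + X\right)\right) - 5 = \left(9 + \left(1 + X\right)\right) - 5 = \left(10 + X\right) - 5 = 5 + X$)
$\sqrt{H{\left(3 \left(-6\right) \right)} + 4857} = \sqrt{\left(5 + 3 \left(-6\right)\right) + 4857} = \sqrt{\left(5 - 18\right) + 4857} = \sqrt{-13 + 4857} = \sqrt{4844} = 2 \sqrt{1211}$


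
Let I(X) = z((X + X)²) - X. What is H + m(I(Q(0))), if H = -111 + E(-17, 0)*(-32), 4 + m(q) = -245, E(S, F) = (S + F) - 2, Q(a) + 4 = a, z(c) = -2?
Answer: 248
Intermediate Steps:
Q(a) = -4 + a
I(X) = -2 - X
E(S, F) = -2 + F + S (E(S, F) = (F + S) - 2 = -2 + F + S)
m(q) = -249 (m(q) = -4 - 245 = -249)
H = 497 (H = -111 + (-2 + 0 - 17)*(-32) = -111 - 19*(-32) = -111 + 608 = 497)
H + m(I(Q(0))) = 497 - 249 = 248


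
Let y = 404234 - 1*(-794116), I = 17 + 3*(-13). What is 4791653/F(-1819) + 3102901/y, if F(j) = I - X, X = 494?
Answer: -956746045939/103058100 ≈ -9283.6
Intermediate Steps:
I = -22 (I = 17 - 39 = -22)
F(j) = -516 (F(j) = -22 - 1*494 = -22 - 494 = -516)
y = 1198350 (y = 404234 + 794116 = 1198350)
4791653/F(-1819) + 3102901/y = 4791653/(-516) + 3102901/1198350 = 4791653*(-1/516) + 3102901*(1/1198350) = -4791653/516 + 3102901/1198350 = -956746045939/103058100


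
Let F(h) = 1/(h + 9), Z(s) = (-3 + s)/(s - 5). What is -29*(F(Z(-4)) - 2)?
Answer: 4843/88 ≈ 55.034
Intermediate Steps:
Z(s) = (-3 + s)/(-5 + s)
F(h) = 1/(9 + h)
-29*(F(Z(-4)) - 2) = -29*(1/(9 + (-3 - 4)/(-5 - 4)) - 2) = -29*(1/(9 - 7/(-9)) - 2) = -29*(1/(9 - 1/9*(-7)) - 2) = -29*(1/(9 + 7/9) - 2) = -29*(1/(88/9) - 2) = -29*(9/88 - 2) = -29*(-167/88) = 4843/88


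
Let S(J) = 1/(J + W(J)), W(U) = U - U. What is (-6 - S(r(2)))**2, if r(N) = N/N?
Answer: 49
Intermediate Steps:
W(U) = 0
r(N) = 1
S(J) = 1/J (S(J) = 1/(J + 0) = 1/J)
(-6 - S(r(2)))**2 = (-6 - 1/1)**2 = (-6 - 1*1)**2 = (-6 - 1)**2 = (-7)**2 = 49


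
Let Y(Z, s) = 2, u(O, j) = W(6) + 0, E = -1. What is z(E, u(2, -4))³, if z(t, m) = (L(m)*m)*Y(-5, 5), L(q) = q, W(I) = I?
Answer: 373248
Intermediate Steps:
u(O, j) = 6 (u(O, j) = 6 + 0 = 6)
z(t, m) = 2*m² (z(t, m) = (m*m)*2 = m²*2 = 2*m²)
z(E, u(2, -4))³ = (2*6²)³ = (2*36)³ = 72³ = 373248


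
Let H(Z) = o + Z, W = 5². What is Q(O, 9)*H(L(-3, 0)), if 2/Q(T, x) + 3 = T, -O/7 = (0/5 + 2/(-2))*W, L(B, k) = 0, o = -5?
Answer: -5/86 ≈ -0.058140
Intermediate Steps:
W = 25
H(Z) = -5 + Z
O = 175 (O = -7*(0/5 + 2/(-2))*25 = -7*(0*(⅕) + 2*(-½))*25 = -7*(0 - 1)*25 = -(-7)*25 = -7*(-25) = 175)
Q(T, x) = 2/(-3 + T)
Q(O, 9)*H(L(-3, 0)) = (2/(-3 + 175))*(-5 + 0) = (2/172)*(-5) = (2*(1/172))*(-5) = (1/86)*(-5) = -5/86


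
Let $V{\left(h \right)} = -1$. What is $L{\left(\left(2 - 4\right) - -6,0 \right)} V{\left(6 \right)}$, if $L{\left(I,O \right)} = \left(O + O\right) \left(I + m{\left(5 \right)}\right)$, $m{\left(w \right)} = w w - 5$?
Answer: $0$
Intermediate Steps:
$m{\left(w \right)} = -5 + w^{2}$ ($m{\left(w \right)} = w^{2} - 5 = -5 + w^{2}$)
$L{\left(I,O \right)} = 2 O \left(20 + I\right)$ ($L{\left(I,O \right)} = \left(O + O\right) \left(I - \left(5 - 5^{2}\right)\right) = 2 O \left(I + \left(-5 + 25\right)\right) = 2 O \left(I + 20\right) = 2 O \left(20 + I\right)$)
$L{\left(\left(2 - 4\right) - -6,0 \right)} V{\left(6 \right)} = 2 \cdot 0 \left(20 + \left(\left(2 - 4\right) - -6\right)\right) \left(-1\right) = 2 \cdot 0 \left(20 + \left(-2 + 6\right)\right) \left(-1\right) = 2 \cdot 0 \left(20 + 4\right) \left(-1\right) = 2 \cdot 0 \cdot 24 \left(-1\right) = 0 \left(-1\right) = 0$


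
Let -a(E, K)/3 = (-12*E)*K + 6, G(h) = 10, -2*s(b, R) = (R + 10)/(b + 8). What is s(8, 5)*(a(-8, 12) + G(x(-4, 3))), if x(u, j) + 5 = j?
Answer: 6495/4 ≈ 1623.8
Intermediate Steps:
x(u, j) = -5 + j
s(b, R) = -(10 + R)/(2*(8 + b)) (s(b, R) = -(R + 10)/(2*(b + 8)) = -(10 + R)/(2*(8 + b)))
a(E, K) = -18 + 36*E*K (a(E, K) = -3*((-12*E)*K + 6) = -3*(-12*E*K + 6) = -3*(6 - 12*E*K) = -18 + 36*E*K)
s(8, 5)*(a(-8, 12) + G(x(-4, 3))) = ((-10 - 1*5)/(2*(8 + 8)))*((-18 + 36*(-8)*12) + 10) = ((½)*(-10 - 5)/16)*((-18 - 3456) + 10) = ((½)*(1/16)*(-15))*(-3474 + 10) = -15/32*(-3464) = 6495/4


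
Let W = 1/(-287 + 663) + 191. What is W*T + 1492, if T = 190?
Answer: 7103111/188 ≈ 37783.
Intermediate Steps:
W = 71817/376 (W = 1/376 + 191 = 71817/376 ≈ 191.00)
W*T + 1492 = (71817/376)*190 + 1492 = 6822615/188 + 1492 = 7103111/188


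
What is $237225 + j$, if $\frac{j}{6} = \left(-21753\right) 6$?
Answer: $-545883$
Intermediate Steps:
$j = -783108$ ($j = 6 \left(\left(-21753\right) 6\right) = 6 \left(-130518\right) = -783108$)
$237225 + j = 237225 - 783108 = -545883$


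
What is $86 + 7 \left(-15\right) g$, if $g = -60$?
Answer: $6386$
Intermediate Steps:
$86 + 7 \left(-15\right) g = 86 + 7 \left(-15\right) \left(-60\right) = 86 - -6300 = 86 + 6300 = 6386$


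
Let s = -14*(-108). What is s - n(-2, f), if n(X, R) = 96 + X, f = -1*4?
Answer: 1418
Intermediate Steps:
f = -4
s = 1512
s - n(-2, f) = 1512 - (96 - 2) = 1512 - 1*94 = 1512 - 94 = 1418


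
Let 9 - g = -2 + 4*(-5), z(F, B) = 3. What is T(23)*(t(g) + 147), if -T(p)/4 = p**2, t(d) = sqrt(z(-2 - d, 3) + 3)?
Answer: -311052 - 2116*sqrt(6) ≈ -3.1624e+5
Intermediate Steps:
g = 31 (g = 9 - (-2 + 4*(-5)) = 9 - (-2 - 20) = 9 - 1*(-22) = 9 + 22 = 31)
t(d) = sqrt(6) (t(d) = sqrt(3 + 3) = sqrt(6))
T(p) = -4*p**2
T(23)*(t(g) + 147) = (-4*23**2)*(sqrt(6) + 147) = (-4*529)*(147 + sqrt(6)) = -2116*(147 + sqrt(6)) = -311052 - 2116*sqrt(6)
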